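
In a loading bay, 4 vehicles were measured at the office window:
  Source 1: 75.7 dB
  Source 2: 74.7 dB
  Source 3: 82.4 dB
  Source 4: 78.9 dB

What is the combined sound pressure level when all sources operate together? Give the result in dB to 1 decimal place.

85.0 dB

Sum in the linear (power) domain: Σ 10^(Lᵢ/10) = 10^(75.7/10) + 10^(74.7/10) + 10^(82.4/10) + 10^(78.9/10) = 3.181e+08.
L_total = 10·log₁₀(3.181e+08) = 85.0 dB.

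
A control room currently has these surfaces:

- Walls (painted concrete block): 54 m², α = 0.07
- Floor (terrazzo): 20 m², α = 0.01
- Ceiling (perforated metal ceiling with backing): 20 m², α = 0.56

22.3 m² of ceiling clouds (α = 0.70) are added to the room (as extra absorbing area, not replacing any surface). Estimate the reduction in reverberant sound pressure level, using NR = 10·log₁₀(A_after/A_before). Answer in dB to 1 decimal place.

3.1 dB

Equivalent absorption area: A_before = 54×0.07 + 20×0.01 + 20×0.56 = 15.180 m².
Treatment contributes 22.3·0.70 = 15.610 sabins.
A_after = 15.180 + 15.610 = 30.790 sabins.
NR = 10·log₁₀(30.790/15.180) = 3.1 dB.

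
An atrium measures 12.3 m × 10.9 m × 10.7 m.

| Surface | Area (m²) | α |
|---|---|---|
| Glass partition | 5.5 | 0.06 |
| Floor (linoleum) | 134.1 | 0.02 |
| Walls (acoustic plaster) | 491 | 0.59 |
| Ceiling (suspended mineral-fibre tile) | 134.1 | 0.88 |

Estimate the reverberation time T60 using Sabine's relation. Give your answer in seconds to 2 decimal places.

0.56 sec

Equivalent absorption area: A = 5.5×0.06 + 134.1×0.02 + 491×0.59 + 134.1×0.88 = 410.710 m².
Room volume: 1434.549 m³.
RT60 = 0.161 · V / A = 0.161 × 1434.549 / 410.710 = 0.56 s.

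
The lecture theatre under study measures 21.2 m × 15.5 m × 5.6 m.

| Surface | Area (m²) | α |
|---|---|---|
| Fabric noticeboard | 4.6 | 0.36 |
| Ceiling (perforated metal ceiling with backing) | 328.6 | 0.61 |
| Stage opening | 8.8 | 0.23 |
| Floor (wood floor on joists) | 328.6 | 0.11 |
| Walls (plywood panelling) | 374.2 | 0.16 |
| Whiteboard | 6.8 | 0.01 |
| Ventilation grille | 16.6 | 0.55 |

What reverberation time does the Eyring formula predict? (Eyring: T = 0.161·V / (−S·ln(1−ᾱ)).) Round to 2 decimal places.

Total surface area S = 4.6 + 328.6 + 8.8 + 328.6 + 374.2 + 6.8 + 16.6 = 1068.2 m².
Σ(Sᵢαᵢ) = 4.6×0.36 + 328.6×0.61 + 8.8×0.23 + 328.6×0.11 + 374.2×0.16 + 6.8×0.01 + 16.6×0.55 = 309.342.
ᾱ = 309.342 / 1068.2 = 0.2896.
Eyring denominator: −S ln(1−ᾱ) = 365.247.
V = 21.2 × 15.5 × 5.6 = 1840.16 m³.
RT60 = 0.161 × 1840.16 / 365.247 = 0.81 s.

0.81 seconds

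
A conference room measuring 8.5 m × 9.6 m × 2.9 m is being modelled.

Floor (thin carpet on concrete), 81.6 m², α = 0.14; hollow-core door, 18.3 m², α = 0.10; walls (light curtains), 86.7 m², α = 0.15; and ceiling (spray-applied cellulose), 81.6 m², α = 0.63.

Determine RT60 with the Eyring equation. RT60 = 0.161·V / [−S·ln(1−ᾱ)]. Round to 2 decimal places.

0.42 sec

Total surface area S = 81.6 + 18.3 + 86.7 + 81.6 = 268.2 m².
Absorption A = 81.6×0.14 + 18.3×0.10 + 86.7×0.15 + 81.6×0.63 = 77.667 sabins.
Mean coefficient ᾱ = A/S = 0.2896.
−S·ln(1−ᾱ) = −268.2 × ln(1 − 0.2896) = 91.705.
V = 8.5 × 9.6 × 2.9 = 236.64 m³.
T = 0.161·V/[−S·ln(1−ᾱ)] = 0.161·236.64/91.705 = 0.42 s.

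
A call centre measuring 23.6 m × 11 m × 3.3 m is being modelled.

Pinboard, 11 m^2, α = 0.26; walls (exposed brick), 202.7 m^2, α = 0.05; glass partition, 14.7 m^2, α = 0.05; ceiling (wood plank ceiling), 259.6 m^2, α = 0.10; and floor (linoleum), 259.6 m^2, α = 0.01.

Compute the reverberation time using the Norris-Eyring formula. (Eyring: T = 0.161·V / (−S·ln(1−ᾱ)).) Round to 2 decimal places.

Total surface area S = 11 + 202.7 + 14.7 + 259.6 + 259.6 = 747.6 m^2.
Σ(Sᵢαᵢ) = 11×0.26 + 202.7×0.05 + 14.7×0.05 + 259.6×0.10 + 259.6×0.01 = 42.286.
ᾱ = 42.286 / 747.6 = 0.0566.
Eyring denominator: −S ln(1−ᾱ) = 43.559.
V = 23.6 × 11 × 3.3 = 856.68 m³.
T = 0.161·V/[−S·ln(1−ᾱ)] = 0.161·856.68/43.559 = 3.17 s.

3.17 s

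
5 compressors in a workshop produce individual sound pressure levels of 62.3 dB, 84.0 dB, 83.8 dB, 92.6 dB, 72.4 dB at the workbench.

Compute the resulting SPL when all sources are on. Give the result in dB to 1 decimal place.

Converting to relative power and adding: 10^(62.3/10) + 10^(84.0/10) + 10^(83.8/10) + 10^(92.6/10) + 10^(72.4/10) = 2.33e+09.
Combined level = 10 log₁₀(2.33e+09) = 93.7 dB.

93.7 dB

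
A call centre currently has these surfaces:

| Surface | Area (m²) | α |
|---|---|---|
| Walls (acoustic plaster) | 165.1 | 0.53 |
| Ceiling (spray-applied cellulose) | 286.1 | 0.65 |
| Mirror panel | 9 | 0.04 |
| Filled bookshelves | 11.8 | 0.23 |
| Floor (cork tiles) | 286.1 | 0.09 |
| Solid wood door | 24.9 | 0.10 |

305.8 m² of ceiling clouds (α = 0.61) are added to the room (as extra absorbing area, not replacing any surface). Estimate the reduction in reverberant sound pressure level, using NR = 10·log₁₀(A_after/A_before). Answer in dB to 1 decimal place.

2.1 dB

Total absorption A_before = 165.1*0.53 + 286.1*0.65 + 9*0.04 + 11.8*0.23 + 286.1*0.09 + 24.9*0.10
  = 87.503 + 185.965 + 0.360 + 2.714 + 25.749 + 2.490 = 304.781 m² sabins.
Added absorption = 305.8 × 0.61 = 186.538 sabins.
A_after = 304.781 + 186.538 = 491.319 sabins.
Reduction = 10 log₁₀(A_after/A_before) = 10 log₁₀(1.6120) = 2.1 dB.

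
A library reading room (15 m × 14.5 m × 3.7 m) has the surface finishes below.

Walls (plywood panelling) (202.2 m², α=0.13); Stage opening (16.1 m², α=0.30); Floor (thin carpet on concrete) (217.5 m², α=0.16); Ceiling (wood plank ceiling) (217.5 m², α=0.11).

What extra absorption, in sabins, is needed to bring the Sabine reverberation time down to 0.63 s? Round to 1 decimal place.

A₁ = Σ Sᵢαᵢ = 202.2·0.13 + 16.1·0.30 + 217.5·0.16 + 217.5·0.11 = 89.841 sabins.
Target A₂ = 0.161·804.75/0.63 = 205.658 sabins (V = 804.75 m³).
Shortfall: 205.658 − 89.841 = 115.8 sabins.

115.8 sabins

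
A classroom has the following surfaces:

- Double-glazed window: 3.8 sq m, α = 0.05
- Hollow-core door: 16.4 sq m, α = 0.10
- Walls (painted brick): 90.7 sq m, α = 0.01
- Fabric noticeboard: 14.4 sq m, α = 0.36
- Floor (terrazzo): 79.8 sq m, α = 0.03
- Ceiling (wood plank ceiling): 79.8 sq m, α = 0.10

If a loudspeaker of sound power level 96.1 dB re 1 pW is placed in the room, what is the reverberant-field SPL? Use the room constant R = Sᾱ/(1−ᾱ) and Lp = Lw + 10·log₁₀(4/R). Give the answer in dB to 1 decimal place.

89.2 dB

A = 18.295 sabins; S = 284.9 sq m.
ᾱ = 18.295/284.9 = 0.0642; R = Sᾱ/(1−ᾱ) = 18.295/(1−0.0642) = 19.550 sq m.
Lp = Lw + 10 log₁₀(4/R) = 96.1 -6.89 = 89.2 dB.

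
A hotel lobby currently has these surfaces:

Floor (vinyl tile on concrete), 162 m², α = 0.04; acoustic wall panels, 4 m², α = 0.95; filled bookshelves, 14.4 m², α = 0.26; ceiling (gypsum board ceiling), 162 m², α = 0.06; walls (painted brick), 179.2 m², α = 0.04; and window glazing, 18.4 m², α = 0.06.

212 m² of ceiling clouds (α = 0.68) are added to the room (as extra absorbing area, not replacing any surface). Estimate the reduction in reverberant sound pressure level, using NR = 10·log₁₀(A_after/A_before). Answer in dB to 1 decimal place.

A_before = Σ Sᵢαᵢ = 162*0.04 + 4*0.95 + 14.4*0.26 + 162*0.06 + 179.2*0.04 + 18.4*0.06 = 32.016 sabins.
Treatment contributes 212·0.68 = 144.160 sabins.
A_after = 32.016 + 144.160 = 176.176 sabins.
NR = 10·log₁₀(176.176/32.016) = 7.4 dB.

7.4 dB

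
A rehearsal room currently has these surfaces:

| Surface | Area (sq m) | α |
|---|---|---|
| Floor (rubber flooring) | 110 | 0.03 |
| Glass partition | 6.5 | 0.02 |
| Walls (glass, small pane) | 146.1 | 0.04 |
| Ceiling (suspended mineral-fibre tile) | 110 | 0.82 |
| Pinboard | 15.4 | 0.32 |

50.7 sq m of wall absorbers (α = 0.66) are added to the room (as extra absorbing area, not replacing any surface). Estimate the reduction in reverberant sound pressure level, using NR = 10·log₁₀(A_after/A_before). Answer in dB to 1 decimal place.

1.2 dB

Equivalent absorption area: A_before = 110*0.03 + 6.5*0.02 + 146.1*0.04 + 110*0.82 + 15.4*0.32 = 104.402 sq m.
Added absorption = 50.7 × 0.66 = 33.462 sabins.
A_after = 104.402 + 33.462 = 137.864 sabins.
NR = 10·log₁₀(137.864/104.402) = 1.2 dB.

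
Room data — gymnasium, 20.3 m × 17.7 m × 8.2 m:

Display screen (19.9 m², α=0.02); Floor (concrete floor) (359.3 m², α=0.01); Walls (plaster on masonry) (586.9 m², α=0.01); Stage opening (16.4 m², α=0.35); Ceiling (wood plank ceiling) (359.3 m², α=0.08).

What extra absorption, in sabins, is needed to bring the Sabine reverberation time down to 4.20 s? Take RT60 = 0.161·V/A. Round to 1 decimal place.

68.6 sabins

Summing Sᵢαᵢ: 0.398 + 3.593 + 5.869 + 5.740 + 28.744 → A₁ = 44.344 sabins.
Target A₂ = 0.161·2946.342/4.20 = 112.943 sabins (V = 2946.342 m³).
Additional absorption ΔA = 112.943 − 44.344 = 68.6 sabins.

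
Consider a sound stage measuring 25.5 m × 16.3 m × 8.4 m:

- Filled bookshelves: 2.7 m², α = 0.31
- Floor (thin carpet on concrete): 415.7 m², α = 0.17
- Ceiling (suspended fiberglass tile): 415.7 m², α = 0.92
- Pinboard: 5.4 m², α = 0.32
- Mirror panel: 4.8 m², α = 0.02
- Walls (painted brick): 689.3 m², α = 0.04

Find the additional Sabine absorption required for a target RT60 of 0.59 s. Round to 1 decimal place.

469.4 sabins

Total absorption A₁ = 2.7·0.31 + 415.7·0.17 + 415.7·0.92 + 5.4·0.32 + 4.8·0.02 + 689.3·0.04
  = 0.837 + 70.669 + 382.444 + 1.728 + 0.096 + 27.572 = 483.346 m² sabins.
V = 3491.46 m³. Required absorption A₂ = 0.161 × 3491.46 / 0.59 = 952.754 sabins.
ΔA = A₂ − A₁ = 952.754 − 483.346 = 469.4 sabins.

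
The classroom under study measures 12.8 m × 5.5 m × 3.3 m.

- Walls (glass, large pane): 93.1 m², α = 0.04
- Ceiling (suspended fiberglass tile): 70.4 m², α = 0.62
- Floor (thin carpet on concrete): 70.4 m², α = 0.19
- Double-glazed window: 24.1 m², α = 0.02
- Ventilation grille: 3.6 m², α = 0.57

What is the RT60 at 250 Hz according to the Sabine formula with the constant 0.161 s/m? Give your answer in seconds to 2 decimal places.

0.59 seconds

A = Σ Sᵢαᵢ = 93.1*0.04 + 70.4*0.62 + 70.4*0.19 + 24.1*0.02 + 3.6*0.57 = 63.282 sabins.
V = 12.8·5.5·3.3 = 232.32 m³.
RT60 = 0.161 · V / A = 0.161 × 232.32 / 63.282 = 0.59 s.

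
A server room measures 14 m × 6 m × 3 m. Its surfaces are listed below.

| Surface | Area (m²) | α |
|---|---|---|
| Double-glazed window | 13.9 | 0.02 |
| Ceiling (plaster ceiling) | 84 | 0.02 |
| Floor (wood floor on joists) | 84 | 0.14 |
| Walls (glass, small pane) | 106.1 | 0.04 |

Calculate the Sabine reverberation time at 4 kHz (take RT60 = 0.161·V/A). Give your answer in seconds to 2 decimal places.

Equivalent absorption area: A = 13.9×0.02 + 84×0.02 + 84×0.14 + 106.1×0.04 = 17.962 m².
Room volume: 252 m³.
RT60 = 0.161 · V / A = 0.161 × 252 / 17.962 = 2.26 s.

2.26 seconds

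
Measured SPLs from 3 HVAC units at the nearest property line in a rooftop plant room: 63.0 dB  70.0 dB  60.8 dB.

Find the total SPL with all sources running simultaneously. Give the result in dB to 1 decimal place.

Converting to relative power and adding: 10^(63.0/10) + 10^(70.0/10) + 10^(60.8/10) = 1.32e+07.
L_total = 10·log₁₀(1.32e+07) = 71.2 dB.

71.2 dB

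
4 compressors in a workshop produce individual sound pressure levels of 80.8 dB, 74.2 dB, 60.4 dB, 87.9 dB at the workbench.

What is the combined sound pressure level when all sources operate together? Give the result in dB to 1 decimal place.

Σ 10^(Lᵢ/10) = 7.642e+08.
Combined level = 10 log₁₀(7.642e+08) = 88.8 dB.

88.8 dB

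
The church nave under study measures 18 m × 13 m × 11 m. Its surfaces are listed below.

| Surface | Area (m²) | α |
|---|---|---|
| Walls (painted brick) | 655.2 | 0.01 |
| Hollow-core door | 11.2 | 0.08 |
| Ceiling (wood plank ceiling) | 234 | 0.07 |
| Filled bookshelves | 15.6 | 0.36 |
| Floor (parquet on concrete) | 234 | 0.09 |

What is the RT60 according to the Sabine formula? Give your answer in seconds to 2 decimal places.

8.21 s

Summing Sᵢαᵢ: 6.552 + 0.896 + 16.380 + 5.616 + 21.060 → A = 50.504 sabins.
Volume V = 18 × 13 × 11 = 2574 m³.
RT60 = 0.161 · V / A = 0.161 × 2574 / 50.504 = 8.21 s.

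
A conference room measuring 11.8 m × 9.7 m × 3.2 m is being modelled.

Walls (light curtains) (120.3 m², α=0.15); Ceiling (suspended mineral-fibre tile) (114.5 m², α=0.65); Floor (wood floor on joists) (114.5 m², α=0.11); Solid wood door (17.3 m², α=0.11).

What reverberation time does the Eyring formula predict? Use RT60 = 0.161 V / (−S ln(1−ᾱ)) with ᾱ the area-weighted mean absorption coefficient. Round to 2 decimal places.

S = Σ Sᵢ = 366.6 m².
Σ(Sᵢαᵢ) = 120.3·0.15 + 114.5·0.65 + 114.5·0.11 + 17.3·0.11 = 106.968.
Mean coefficient ᾱ = A/S = 0.2918.
−S·ln(1−ᾱ) = −366.6 × ln(1 − 0.2918) = 126.488.
V = 11.8 × 9.7 × 3.2 = 366.272 m³.
RT60 = 0.161 × 366.272 / 126.488 = 0.47 s.

0.47 s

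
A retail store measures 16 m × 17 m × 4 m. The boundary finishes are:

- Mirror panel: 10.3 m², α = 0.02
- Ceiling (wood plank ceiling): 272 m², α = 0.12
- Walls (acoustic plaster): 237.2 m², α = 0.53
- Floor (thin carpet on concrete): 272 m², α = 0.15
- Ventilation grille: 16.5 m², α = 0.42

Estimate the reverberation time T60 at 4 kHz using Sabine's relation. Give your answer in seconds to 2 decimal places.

A = Σ Sᵢαᵢ = 10.3*0.02 + 272*0.12 + 237.2*0.53 + 272*0.15 + 16.5*0.42 = 206.292 sabins.
Volume V = 16 × 17 × 4 = 1088 m³.
T = 0.161 V/A = 0.161·1088/206.292 = 0.85 s.

0.85 s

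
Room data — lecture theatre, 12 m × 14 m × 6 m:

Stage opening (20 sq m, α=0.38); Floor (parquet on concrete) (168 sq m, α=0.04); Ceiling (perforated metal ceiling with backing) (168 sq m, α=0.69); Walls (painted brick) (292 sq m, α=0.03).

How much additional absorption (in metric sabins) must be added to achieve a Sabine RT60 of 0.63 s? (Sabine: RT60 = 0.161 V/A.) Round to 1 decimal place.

Equivalent absorption area: A₁ = 20×0.38 + 168×0.04 + 168×0.69 + 292×0.03 = 139.000 sq m.
Target A₂ = 0.161·1008/0.63 = 257.600 sabins (V = 1008 m³).
Shortfall: 257.600 − 139.000 = 118.6 sabins.

118.6 sabins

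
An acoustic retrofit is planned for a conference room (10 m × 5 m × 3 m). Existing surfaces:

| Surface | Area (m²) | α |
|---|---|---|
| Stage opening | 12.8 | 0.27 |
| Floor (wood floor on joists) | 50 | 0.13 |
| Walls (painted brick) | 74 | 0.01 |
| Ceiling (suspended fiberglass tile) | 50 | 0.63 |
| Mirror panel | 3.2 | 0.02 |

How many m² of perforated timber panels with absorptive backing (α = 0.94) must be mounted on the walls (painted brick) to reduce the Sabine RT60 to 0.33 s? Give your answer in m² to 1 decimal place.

33.2

Total absorption A₁ = 12.8×0.27 + 50×0.13 + 74×0.01 + 50×0.63 + 3.2×0.02
  = 3.456 + 6.500 + 0.740 + 31.500 + 0.064 = 42.260 m² sabins.
V = 150 m³. Target absorption A₂ = 0.161 × 150 / 0.33 = 73.182 sabins.
ΔA needed = 73.182 − 42.260 = 30.922 sabins.
Net gain per m²: Δα = 0.94 − 0.01 = 0.93.
Panel area = 30.922 / 0.93 = 33.2 m².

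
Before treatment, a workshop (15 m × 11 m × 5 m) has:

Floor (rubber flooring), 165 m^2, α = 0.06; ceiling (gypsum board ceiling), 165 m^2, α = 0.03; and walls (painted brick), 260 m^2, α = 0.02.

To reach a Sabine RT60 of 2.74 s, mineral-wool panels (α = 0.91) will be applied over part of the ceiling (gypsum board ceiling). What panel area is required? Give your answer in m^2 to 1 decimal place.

A₁ = Σ Sᵢαᵢ = 165·0.06 + 165·0.03 + 260·0.02 = 20.050 sabins.
Required A₂ = 0.161·825/2.74 = 48.476 sabins.
ΔA needed = 48.476 − 20.050 = 28.426 sabins.
Each m^2 of panel replacing the ceiling (gypsum board ceiling) adds (0.91 − 0.03) = 0.88 sabins.
Area = ΔA/Δα = 28.426/0.88 = 32.3 m^2.

32.3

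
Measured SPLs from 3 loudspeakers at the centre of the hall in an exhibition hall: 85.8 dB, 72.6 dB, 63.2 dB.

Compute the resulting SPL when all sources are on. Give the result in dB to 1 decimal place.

86.0 dB

Σ 10^(Lᵢ/10) = 4.005e+08.
L_total = 10·log₁₀(4.005e+08) = 86.0 dB.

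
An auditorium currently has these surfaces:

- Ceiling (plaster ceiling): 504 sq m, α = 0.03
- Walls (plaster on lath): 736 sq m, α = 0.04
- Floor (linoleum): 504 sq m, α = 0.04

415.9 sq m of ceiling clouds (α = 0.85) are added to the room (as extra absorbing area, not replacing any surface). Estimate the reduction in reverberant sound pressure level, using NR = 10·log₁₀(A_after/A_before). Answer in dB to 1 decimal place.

A_before = Σ Sᵢαᵢ = 504×0.03 + 736×0.04 + 504×0.04 = 64.720 sabins.
Treatment contributes 415.9·0.85 = 353.515 sabins.
A_after = 64.720 + 353.515 = 418.235 sabins.
NR = 10·log₁₀(418.235/64.720) = 8.1 dB.

8.1 dB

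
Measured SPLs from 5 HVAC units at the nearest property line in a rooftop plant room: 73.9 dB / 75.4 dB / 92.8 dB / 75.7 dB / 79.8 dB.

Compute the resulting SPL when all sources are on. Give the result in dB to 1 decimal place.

93.2 dB

Converting to relative power and adding: 10^(73.9/10) + 10^(75.4/10) + 10^(92.8/10) + 10^(75.7/10) + 10^(79.8/10) = 2.097e+09.
Back to dB: 10·log₁₀ Σ = 93.2 dB.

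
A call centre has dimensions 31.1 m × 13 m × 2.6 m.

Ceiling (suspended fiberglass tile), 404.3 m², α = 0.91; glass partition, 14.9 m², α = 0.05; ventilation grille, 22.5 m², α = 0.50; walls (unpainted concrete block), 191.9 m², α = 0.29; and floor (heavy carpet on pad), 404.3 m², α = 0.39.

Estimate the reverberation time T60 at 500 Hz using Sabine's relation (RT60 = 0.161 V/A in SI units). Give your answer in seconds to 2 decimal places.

A = Σ Sᵢαᵢ = 404.3×0.91 + 14.9×0.05 + 22.5×0.50 + 191.9×0.29 + 404.3×0.39 = 593.236 sabins.
Volume V = 31.1 × 13 × 2.6 = 1051.18 m³.
Sabine: RT60 = 0.161 × 1051.18 / 593.236 = 0.29 s.

0.29 s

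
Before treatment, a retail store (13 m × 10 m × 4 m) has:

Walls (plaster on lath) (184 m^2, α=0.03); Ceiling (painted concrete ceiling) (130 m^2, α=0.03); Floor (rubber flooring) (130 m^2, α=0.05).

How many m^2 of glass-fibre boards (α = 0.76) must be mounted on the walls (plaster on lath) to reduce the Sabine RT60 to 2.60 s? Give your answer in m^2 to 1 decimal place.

22.3

A₁ = Σ Sᵢαᵢ = 184×0.03 + 130×0.03 + 130×0.05 = 15.920 sabins.
V = 520 m³. Target absorption A₂ = 0.161 × 520 / 2.60 = 32.200 sabins.
Absorption to add: 32.200 − 15.920 = 16.280 sabins.
Net gain per m^2: Δα = 0.76 − 0.03 = 0.73.
Panel area = 16.280 / 0.73 = 22.3 m^2.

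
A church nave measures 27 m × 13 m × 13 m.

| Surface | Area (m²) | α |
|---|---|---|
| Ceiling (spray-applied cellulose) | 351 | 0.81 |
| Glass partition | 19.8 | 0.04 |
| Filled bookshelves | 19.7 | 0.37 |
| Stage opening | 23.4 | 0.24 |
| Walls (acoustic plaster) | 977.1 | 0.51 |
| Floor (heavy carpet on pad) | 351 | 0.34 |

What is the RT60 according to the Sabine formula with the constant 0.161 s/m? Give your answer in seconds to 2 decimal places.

Summing Sᵢαᵢ: 284.310 + 0.792 + 7.289 + 5.616 + 498.321 + 119.340 → A = 915.668 sabins.
V = 27·13·13 = 4563 m³.
Sabine: RT60 = 0.161 × 4563 / 915.668 = 0.80 s.

0.80 s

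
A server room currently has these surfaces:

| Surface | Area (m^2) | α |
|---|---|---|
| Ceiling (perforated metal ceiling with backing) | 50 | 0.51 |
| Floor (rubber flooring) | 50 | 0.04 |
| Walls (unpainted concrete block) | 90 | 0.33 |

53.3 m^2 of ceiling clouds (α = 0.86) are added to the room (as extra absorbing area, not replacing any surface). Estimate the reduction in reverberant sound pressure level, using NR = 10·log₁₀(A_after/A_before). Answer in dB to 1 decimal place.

2.6 dB

Equivalent absorption area: A_before = 50·0.51 + 50·0.04 + 90·0.33 = 57.200 m^2.
Added absorption = 53.3 × 0.86 = 45.838 sabins.
New total A_after = 103.038 sabins.
NR = 10·log₁₀(103.038/57.200) = 2.6 dB.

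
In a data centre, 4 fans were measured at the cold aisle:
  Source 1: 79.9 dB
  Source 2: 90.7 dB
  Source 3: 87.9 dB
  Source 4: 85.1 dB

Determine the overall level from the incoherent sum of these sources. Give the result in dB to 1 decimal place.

Converting to relative power and adding: 10^(79.9/10) + 10^(90.7/10) + 10^(87.9/10) + 10^(85.1/10) = 2.213e+09.
Combined level = 10 log₁₀(2.213e+09) = 93.4 dB.

93.4 dB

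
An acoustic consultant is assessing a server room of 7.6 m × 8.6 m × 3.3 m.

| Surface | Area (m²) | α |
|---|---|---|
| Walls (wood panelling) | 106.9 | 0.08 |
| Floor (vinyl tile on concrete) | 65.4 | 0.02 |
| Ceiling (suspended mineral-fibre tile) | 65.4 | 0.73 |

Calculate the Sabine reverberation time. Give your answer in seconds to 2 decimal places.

Summing Sᵢαᵢ: 8.552 + 1.308 + 47.742 → A = 57.602 sabins.
Volume V = 7.6 × 8.6 × 3.3 = 215.688 m³.
RT60 = 0.161 · V / A = 0.161 × 215.688 / 57.602 = 0.60 s.

0.60 s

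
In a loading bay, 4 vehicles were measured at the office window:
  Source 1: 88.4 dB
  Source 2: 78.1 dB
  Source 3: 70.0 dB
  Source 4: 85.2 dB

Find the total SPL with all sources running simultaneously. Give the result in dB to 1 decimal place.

90.4 dB

Sum in the linear (power) domain: Σ 10^(Lᵢ/10) = 10^(88.4/10) + 10^(78.1/10) + 10^(70.0/10) + 10^(85.2/10) = 1.098e+09.
Combined level = 10 log₁₀(1.098e+09) = 90.4 dB.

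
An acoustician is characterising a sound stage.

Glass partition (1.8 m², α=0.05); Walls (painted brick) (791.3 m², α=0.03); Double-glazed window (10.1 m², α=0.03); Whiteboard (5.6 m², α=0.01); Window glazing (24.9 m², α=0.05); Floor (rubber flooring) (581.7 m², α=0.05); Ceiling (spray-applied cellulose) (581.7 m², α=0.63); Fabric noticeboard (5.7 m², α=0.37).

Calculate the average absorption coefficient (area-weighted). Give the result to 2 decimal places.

S = Σ Sᵢ = 1.8 + 791.3 + 10.1 + 5.6 + 24.9 + 581.7 + 581.7 + 5.7 = 2002.8 m².
A = 1.8·0.05 + 791.3·0.03 + 10.1·0.03 + 5.6·0.01 + 24.9·0.05 + 581.7·0.05 + 581.7·0.63 + 5.7·0.37 = 423.098 sabins.
ᾱ = 423.098 / 2002.8 = 0.21.

0.21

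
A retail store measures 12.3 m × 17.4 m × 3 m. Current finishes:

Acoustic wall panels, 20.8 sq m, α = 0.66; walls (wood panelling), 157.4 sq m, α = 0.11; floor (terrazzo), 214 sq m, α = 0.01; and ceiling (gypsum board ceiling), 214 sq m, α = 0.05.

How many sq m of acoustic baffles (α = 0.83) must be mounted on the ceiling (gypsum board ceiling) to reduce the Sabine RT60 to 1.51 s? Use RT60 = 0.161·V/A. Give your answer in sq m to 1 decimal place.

Total absorption A₁ = 20.8×0.66 + 157.4×0.11 + 214×0.01 + 214×0.05
  = 13.728 + 17.314 + 2.140 + 10.700 = 43.882 sq m sabins.
Required A₂ = 0.161·642.06/1.51 = 68.458 sabins.
ΔA needed = 68.458 − 43.882 = 24.576 sabins.
Each sq m of panel replacing the ceiling (gypsum board ceiling) adds (0.83 − 0.05) = 0.78 sabins.
Panel area = 24.576 / 0.78 = 31.5 sq m.

31.5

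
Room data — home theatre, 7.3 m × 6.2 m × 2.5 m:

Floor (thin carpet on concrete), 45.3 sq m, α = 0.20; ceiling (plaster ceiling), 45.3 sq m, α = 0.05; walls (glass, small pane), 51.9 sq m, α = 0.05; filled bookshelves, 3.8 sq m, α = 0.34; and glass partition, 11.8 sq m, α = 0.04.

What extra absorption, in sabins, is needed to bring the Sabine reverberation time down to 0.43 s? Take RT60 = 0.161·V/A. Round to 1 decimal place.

26.7 sabins

Summing Sᵢαᵢ: 9.060 + 2.265 + 2.595 + 1.292 + 0.472 → A₁ = 15.684 sabins.
For T = 0.43 s, need A₂ = 0.161·V/T = 0.161·113.15/0.43 = 42.365 sabins.
ΔA = A₂ − A₁ = 42.365 − 15.684 = 26.7 sabins.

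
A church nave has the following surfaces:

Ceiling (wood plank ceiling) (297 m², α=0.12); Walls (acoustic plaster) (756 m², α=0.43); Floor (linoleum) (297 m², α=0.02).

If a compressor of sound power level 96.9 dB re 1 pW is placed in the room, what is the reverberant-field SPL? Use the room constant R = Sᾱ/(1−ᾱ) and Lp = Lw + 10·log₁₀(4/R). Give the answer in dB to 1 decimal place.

A = 366.660 sabins; S = 1350.0 m².
ᾱ = 0.2716, so room constant R = A/(1−ᾱ) = 503.377 m².
Lp = Lw + 10 log₁₀(4/R) = 96.9 -21.00 = 75.9 dB.

75.9 dB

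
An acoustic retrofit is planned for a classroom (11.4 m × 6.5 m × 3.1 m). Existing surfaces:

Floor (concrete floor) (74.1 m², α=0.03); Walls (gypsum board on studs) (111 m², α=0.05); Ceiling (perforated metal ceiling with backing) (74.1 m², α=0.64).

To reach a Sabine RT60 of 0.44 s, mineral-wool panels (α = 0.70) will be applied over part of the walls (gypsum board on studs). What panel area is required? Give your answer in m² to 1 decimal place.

44.4

A₁ = Σ Sᵢαᵢ = 74.1·0.03 + 111·0.05 + 74.1·0.64 = 55.197 sabins.
V = 229.71 m³. Target absorption A₂ = 0.161 × 229.71 / 0.44 = 84.053 sabins.
Absorption to add: 84.053 − 55.197 = 28.856 sabins.
Net gain per m²: Δα = 0.70 − 0.05 = 0.65.
Panel area = 28.856 / 0.65 = 44.4 m².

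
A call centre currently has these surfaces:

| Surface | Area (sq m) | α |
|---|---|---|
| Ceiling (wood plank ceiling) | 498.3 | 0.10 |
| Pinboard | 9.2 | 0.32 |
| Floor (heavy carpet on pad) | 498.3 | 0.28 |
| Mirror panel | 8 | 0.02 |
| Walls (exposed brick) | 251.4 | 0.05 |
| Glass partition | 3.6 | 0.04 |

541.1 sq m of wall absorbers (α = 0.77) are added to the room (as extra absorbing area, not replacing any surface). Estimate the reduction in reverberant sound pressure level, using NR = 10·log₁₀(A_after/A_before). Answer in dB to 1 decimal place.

4.8 dB

Equivalent absorption area: A_before = 498.3*0.10 + 9.2*0.32 + 498.3*0.28 + 8*0.02 + 251.4*0.05 + 3.6*0.04 = 205.172 sq m.
Treatment contributes 541.1·0.77 = 416.647 sabins.
A_after = 205.172 + 416.647 = 621.819 sabins.
Reduction = 10 log₁₀(A_after/A_before) = 10 log₁₀(3.0307) = 4.8 dB.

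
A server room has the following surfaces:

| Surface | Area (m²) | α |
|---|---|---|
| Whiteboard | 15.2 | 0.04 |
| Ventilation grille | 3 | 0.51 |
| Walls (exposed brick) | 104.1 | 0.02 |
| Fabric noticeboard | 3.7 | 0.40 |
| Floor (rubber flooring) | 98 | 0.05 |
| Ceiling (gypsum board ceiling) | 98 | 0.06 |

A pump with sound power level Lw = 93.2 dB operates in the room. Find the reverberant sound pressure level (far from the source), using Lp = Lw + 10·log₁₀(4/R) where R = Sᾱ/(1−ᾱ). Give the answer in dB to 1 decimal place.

86.8 dB

Σ(Sᵢαᵢ) = 15.2·0.04 + 3·0.51 + 104.1·0.02 + 3.7·0.40 + 98·0.05 + 98·0.06 = 16.480; total area S = 322.0 m².
ᾱ = 0.0512, so room constant R = A/(1−ᾱ) = 17.369 m².
Lp = 93.2 + 10·log₁₀(4/17.369) = 93.2 + (-6.38) = 86.8 dB.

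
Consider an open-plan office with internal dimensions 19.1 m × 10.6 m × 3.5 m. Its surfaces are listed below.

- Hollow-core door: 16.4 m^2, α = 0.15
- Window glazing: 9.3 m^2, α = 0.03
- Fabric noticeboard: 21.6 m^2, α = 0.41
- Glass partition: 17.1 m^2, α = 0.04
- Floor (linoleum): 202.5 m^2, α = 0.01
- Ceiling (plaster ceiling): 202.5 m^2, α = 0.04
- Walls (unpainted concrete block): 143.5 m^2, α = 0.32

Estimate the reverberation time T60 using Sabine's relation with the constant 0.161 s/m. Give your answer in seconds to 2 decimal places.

1.67 sec

Equivalent absorption area: A = 16.4·0.15 + 9.3·0.03 + 21.6·0.41 + 17.1·0.04 + 202.5·0.01 + 202.5·0.04 + 143.5·0.32 = 68.324 m^2.
V = 19.1·10.6·3.5 = 708.61 m³.
RT60 = 0.161 · V / A = 0.161 × 708.61 / 68.324 = 1.67 s.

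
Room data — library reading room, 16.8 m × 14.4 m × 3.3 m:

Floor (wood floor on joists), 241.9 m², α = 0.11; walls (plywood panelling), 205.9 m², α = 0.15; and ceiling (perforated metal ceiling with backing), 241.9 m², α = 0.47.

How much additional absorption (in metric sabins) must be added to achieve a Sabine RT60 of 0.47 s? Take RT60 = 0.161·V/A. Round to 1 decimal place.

102.3 sabins

Equivalent absorption area: A₁ = 241.9*0.11 + 205.9*0.15 + 241.9*0.47 = 171.187 m².
For T = 0.47 s, need A₂ = 0.161·V/T = 0.161·798.336/0.47 = 273.473 sabins.
ΔA = A₂ − A₁ = 273.473 − 171.187 = 102.3 sabins.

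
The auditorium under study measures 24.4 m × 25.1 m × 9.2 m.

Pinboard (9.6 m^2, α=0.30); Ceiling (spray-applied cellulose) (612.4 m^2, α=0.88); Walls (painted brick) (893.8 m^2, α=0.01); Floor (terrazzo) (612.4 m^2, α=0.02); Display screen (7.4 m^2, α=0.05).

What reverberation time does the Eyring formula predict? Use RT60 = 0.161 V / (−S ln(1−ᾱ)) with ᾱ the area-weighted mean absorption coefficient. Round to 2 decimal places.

S = Σ Sᵢ = 2135.6 m^2.
Σ(Sᵢαᵢ) = 9.6×0.30 + 612.4×0.88 + 893.8×0.01 + 612.4×0.02 + 7.4×0.05 = 563.348.
ᾱ = 563.348 / 2135.6 = 0.2638.
Eyring denominator: −S ln(1−ᾱ) = 654.035.
V = 24.4 × 25.1 × 9.2 = 5634.448 m³.
T = 0.161·V/[−S·ln(1−ᾱ)] = 0.161·5634.448/654.035 = 1.39 s.

1.39 sec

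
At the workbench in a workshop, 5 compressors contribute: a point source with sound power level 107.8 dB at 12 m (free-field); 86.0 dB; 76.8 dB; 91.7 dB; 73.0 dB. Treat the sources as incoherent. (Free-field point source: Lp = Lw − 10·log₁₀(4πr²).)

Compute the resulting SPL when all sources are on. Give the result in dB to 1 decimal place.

Source at 12 m: Lp = 107.8 − 10·log₁₀(4π·12²) = 107.8 − 10·log₁₀(1809.557) = 75.2 dB.
Converting to relative power and adding: 10^(75.2/10) + 10^(86.0/10) + 10^(76.8/10) + 10^(91.7/10) + 10^(73.0/10) = 1.978e+09.
Combined level = 10 log₁₀(1.978e+09) = 93.0 dB.

93.0 dB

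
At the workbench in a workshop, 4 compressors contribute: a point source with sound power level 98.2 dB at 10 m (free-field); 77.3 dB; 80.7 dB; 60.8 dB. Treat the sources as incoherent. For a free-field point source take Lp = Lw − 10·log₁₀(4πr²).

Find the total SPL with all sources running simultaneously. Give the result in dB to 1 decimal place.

82.5 dB

Source at 10 m: Lp = 98.2 − 10·log₁₀(4π·10²) = 98.2 − 10·log₁₀(1256.637) = 67.2 dB.
Σ 10^(Lᵢ/10) = 1.776e+08.
Combined level = 10 log₁₀(1.776e+08) = 82.5 dB.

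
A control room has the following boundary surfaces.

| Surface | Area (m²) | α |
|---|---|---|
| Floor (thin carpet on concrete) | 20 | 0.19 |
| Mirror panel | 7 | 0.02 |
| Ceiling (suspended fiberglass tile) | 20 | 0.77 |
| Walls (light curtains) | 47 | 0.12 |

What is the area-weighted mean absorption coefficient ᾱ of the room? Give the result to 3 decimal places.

0.266

Total surface area S = 94.0 m².
A = 20*0.19 + 7*0.02 + 20*0.77 + 47*0.12 = 24.980 sabins.
ᾱ = A/S = 0.266.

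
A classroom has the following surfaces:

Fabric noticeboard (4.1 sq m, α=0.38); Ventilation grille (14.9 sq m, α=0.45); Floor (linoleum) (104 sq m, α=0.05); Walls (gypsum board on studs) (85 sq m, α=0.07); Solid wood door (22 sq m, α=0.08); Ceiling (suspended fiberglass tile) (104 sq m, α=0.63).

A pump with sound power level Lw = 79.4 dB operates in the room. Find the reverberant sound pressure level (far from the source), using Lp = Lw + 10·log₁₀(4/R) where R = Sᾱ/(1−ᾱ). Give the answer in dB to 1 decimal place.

Σ(Sᵢαᵢ) = 4.1·0.38 + 14.9·0.45 + 104·0.05 + 85·0.07 + 22·0.08 + 104·0.63 = 86.693; total area S = 334.0 sq m.
ᾱ = 0.2596, so room constant R = A/(1−ᾱ) = 117.089 sq m.
Lp = Lw + 10 log₁₀(4/R) = 79.4 -14.66 = 64.7 dB.

64.7 dB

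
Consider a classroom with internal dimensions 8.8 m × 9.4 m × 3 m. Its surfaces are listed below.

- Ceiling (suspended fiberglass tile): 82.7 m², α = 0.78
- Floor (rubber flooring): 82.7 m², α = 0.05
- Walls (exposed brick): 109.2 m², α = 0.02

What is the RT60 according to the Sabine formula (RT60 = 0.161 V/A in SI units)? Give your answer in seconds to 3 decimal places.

0.564 seconds

Total absorption A = 82.7×0.78 + 82.7×0.05 + 109.2×0.02
  = 64.506 + 4.135 + 2.184 = 70.825 m² sabins.
Volume V = 8.8 × 9.4 × 3 = 248.16 m³.
RT60 = 0.161 · V / A = 0.161 × 248.16 / 70.825 = 0.564 s.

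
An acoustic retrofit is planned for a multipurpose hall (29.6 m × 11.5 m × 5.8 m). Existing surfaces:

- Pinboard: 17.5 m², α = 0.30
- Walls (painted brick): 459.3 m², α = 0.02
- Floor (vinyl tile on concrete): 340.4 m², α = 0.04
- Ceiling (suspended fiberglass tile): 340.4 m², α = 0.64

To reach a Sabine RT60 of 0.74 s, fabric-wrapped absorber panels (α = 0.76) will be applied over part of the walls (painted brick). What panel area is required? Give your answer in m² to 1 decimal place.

Total absorption A₁ = 17.5×0.30 + 459.3×0.02 + 340.4×0.04 + 340.4×0.64
  = 5.250 + 9.186 + 13.616 + 217.856 = 245.908 m² sabins.
Required A₂ = 0.161·1974.32/0.74 = 429.548 sabins.
ΔA needed = 429.548 − 245.908 = 183.640 sabins.
Each m² of panel replacing the walls (painted brick) adds (0.76 − 0.02) = 0.74 sabins.
Panel area = 183.640 / 0.74 = 248.2 m².

248.2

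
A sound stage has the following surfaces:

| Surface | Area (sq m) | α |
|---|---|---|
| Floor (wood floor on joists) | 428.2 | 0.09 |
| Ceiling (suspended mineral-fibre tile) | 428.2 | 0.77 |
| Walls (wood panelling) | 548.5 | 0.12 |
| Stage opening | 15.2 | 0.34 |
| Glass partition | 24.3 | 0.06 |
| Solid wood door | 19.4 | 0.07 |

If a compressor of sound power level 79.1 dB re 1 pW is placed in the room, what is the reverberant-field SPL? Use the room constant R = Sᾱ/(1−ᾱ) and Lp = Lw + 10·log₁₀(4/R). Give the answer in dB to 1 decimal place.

Σ(Sᵢαᵢ) = 428.2·0.09 + 428.2·0.77 + 548.5·0.12 + 15.2·0.34 + 24.3·0.06 + 19.4·0.07 = 442.056; total area S = 1463.8 sq m.
ᾱ = 0.3020, so room constant R = A/(1−ᾱ) = 633.318 sq m.
Lp = Lw + 10 log₁₀(4/R) = 79.1 -22.00 = 57.1 dB.

57.1 dB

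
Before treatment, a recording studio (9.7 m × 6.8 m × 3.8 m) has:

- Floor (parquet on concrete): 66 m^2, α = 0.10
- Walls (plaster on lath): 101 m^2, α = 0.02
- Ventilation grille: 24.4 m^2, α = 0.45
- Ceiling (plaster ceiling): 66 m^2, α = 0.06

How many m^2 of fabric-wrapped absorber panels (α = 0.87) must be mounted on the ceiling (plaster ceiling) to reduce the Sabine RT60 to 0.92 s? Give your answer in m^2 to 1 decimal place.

25.1

A₁ = Σ Sᵢαᵢ = 66×0.10 + 101×0.02 + 24.4×0.45 + 66×0.06 = 23.560 sabins.
V = 250.648 m³. Target absorption A₂ = 0.161 × 250.648 / 0.92 = 43.863 sabins.
ΔA needed = 43.863 − 23.560 = 20.303 sabins.
Each m^2 of panel replacing the ceiling (plaster ceiling) adds (0.87 − 0.06) = 0.81 sabins.
Panel area = 20.303 / 0.81 = 25.1 m^2.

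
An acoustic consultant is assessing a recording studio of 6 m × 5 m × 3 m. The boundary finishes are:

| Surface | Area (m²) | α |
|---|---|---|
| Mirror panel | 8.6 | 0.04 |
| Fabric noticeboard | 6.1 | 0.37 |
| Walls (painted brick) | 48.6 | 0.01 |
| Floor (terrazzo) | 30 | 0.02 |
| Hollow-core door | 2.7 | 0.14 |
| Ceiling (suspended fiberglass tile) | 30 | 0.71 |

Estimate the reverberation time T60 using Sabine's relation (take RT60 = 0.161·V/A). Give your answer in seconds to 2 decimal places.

0.57 s

Equivalent absorption area: A = 8.6*0.04 + 6.1*0.37 + 48.6*0.01 + 30*0.02 + 2.7*0.14 + 30*0.71 = 25.365 m².
V = 6·5·3 = 90 m³.
Sabine: RT60 = 0.161 × 90 / 25.365 = 0.57 s.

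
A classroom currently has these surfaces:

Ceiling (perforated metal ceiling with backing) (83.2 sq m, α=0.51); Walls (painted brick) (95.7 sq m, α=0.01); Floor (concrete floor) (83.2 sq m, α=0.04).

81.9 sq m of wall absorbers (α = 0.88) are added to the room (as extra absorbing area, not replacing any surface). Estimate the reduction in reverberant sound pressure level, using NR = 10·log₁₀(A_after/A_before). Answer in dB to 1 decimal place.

Equivalent absorption area: A_before = 83.2×0.51 + 95.7×0.01 + 83.2×0.04 = 46.717 sq m.
Treatment contributes 81.9·0.88 = 72.072 sabins.
A_after = 46.717 + 72.072 = 118.789 sabins.
NR = 10·log₁₀(118.789/46.717) = 4.1 dB.

4.1 dB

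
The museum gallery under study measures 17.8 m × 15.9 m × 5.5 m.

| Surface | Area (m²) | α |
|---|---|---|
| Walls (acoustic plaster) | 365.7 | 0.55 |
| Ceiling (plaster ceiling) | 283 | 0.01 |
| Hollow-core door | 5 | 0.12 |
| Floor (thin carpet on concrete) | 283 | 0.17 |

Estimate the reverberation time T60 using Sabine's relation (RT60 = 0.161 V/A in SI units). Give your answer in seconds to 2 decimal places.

A = Σ Sᵢαᵢ = 365.7*0.55 + 283*0.01 + 5*0.12 + 283*0.17 = 252.675 sabins.
Room volume: 1556.61 m³.
RT60 = 0.161 · V / A = 0.161 × 1556.61 / 252.675 = 0.99 s.

0.99 s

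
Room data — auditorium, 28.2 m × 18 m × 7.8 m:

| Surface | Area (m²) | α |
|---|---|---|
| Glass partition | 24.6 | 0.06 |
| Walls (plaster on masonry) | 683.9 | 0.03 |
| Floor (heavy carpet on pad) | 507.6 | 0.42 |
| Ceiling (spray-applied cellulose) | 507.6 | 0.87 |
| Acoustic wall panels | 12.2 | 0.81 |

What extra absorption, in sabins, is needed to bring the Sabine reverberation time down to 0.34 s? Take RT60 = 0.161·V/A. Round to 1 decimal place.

1188.2 sabins

Equivalent absorption area: A₁ = 24.6×0.06 + 683.9×0.03 + 507.6×0.42 + 507.6×0.87 + 12.2×0.81 = 686.679 m².
V = 3959.28 m³. Required absorption A₂ = 0.161 × 3959.28 / 0.34 = 1874.836 sabins.
Shortfall: 1874.836 − 686.679 = 1188.2 sabins.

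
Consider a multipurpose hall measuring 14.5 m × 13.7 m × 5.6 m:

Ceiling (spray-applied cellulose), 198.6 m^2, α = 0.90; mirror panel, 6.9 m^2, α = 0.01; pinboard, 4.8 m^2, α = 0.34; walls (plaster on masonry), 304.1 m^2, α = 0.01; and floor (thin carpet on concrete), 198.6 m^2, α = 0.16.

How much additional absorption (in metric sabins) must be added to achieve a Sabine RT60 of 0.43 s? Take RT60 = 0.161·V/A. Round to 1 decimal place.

Summing Sᵢαᵢ: 178.740 + 0.069 + 1.632 + 3.041 + 31.776 → A₁ = 215.258 sabins.
V = 1112.44 m³. Required absorption A₂ = 0.161 × 1112.44 / 0.43 = 416.518 sabins.
Shortfall: 416.518 − 215.258 = 201.3 sabins.

201.3 sabins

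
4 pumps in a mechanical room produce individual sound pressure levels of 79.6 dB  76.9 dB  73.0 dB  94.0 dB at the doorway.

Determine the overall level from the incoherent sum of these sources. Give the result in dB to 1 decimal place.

94.3 dB

Sum in the linear (power) domain: Σ 10^(Lᵢ/10) = 10^(79.6/10) + 10^(76.9/10) + 10^(73.0/10) + 10^(94.0/10) = 2.672e+09.
L_total = 10·log₁₀(2.672e+09) = 94.3 dB.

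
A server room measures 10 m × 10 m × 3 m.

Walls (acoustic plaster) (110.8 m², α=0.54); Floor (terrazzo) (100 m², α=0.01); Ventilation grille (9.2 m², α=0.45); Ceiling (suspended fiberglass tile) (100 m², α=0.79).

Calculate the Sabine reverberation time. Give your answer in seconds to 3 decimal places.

0.335 s

Summing Sᵢαᵢ: 59.832 + 1.000 + 4.140 + 79.000 → A = 143.972 sabins.
V = 10·10·3 = 300 m³.
Sabine: RT60 = 0.161 × 300 / 143.972 = 0.335 s.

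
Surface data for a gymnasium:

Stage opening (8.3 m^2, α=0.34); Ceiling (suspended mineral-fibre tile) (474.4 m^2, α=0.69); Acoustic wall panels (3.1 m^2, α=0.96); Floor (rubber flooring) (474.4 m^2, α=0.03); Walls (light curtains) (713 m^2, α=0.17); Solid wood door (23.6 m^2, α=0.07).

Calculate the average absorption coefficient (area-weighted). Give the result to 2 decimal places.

0.28

S = Σ Sᵢ = 8.3 + 474.4 + 3.1 + 474.4 + 713 + 23.6 = 1696.8 m^2.
A = 8.3*0.34 + 474.4*0.69 + 3.1*0.96 + 474.4*0.03 + 713*0.17 + 23.6*0.07 = 470.228 sabins.
ᾱ = 470.228 / 1696.8 = 0.28.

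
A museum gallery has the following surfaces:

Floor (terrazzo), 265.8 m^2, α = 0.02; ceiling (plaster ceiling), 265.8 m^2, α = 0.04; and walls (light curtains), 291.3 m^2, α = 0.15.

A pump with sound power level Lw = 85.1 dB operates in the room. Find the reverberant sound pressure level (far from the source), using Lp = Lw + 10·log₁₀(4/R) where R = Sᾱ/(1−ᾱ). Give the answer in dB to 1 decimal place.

73.0 dB

A = 59.643 sabins; S = 822.9 m^2.
ᾱ = 0.0725, so room constant R = A/(1−ᾱ) = 64.305 m^2.
Lp = 85.1 + 10·log₁₀(4/64.305) = 85.1 + (-12.06) = 73.0 dB.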